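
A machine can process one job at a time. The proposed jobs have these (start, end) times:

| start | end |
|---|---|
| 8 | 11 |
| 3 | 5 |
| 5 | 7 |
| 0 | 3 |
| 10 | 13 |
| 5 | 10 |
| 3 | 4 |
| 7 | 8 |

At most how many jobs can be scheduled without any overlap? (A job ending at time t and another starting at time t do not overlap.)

5

Sorted by end: (0,3)  (3,4)  (3,5)  (5,7)  (7,8)  (5,10)  (8,11)  (10,13)
take (0,3); take (3,4); take (5,7); take (7,8); take (8,11).
Selected 5 jobs.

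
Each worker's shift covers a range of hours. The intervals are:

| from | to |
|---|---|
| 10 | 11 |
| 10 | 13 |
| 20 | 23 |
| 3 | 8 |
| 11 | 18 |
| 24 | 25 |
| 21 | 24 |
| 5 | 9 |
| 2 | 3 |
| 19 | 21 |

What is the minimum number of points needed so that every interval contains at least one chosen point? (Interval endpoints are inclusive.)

5

Process intervals by earliest right end; each time one isn't hit yet, stab at its right endpoint.
Sorted: [2,3] [3,8] [5,9] [10,11] [10,13] [11,18] [19,21] [20,23] [21,24] [24,25]
{[2,3],[3,8]} hit by 3; {[5,9]} hit by 9; {[10,11],[10,13],[11,18]} hit by 11; {[19,21],[20,23],[21,24]} hit by 21; {[24,25]} hit by 25.
Points: 3, 9, 11, 21, 25 (5 total).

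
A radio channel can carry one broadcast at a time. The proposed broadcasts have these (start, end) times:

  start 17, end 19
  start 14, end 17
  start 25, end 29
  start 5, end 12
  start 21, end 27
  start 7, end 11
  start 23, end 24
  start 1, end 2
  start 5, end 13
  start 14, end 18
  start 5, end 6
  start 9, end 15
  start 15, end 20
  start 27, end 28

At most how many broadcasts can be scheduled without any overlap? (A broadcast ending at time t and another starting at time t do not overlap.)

Sorted by end: (1,2)  (5,6)  (7,11)  (5,12)  (5,13)  (9,15)  (14,17)  (14,18)  (17,19)  (15,20)  (23,24)  (21,27)  (27,28)  (25,29)
take (1,2); take (5,6); take (7,11); skip (5,13); take (14,17); take (17,19); take (23,24); take (27,28).
Selected 7 broadcasts.

7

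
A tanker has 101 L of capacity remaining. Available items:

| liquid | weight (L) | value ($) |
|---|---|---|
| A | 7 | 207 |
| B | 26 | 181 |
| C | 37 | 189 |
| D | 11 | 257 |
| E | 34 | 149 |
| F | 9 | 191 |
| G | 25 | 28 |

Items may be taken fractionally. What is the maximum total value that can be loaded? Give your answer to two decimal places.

Sort by value per unit weight and fill in that order.
Order: A (207/7=29.57) > D (257/11=23.36) > F (191/9=21.22) > B (181/26=6.96) > C (189/37=5.11) > E (149/34=4.38) > G (28/25=1.12)
Fill: take A (7 @ 207) → take D (11 @ 257) → take F (9 @ 191) → take B (26 @ 181) → take C (37 @ 189) → take 11/34 of E → 48.21; 101/101 used.
Total value = 1073.21

1073.21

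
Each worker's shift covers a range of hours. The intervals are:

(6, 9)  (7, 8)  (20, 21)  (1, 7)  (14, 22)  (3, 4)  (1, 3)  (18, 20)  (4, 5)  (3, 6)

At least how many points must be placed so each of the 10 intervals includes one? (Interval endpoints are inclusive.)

Sorted: [1,3] [3,4] [4,5] [3,6] [1,7] [7,8] [6,9] [18,20] [20,21] [14,22]
{[1,3],[3,4]} hit by 3; {[4,5],[3,6],[1,7]} hit by 5; {[7,8],[6,9]} hit by 8; {[18,20],[20,21],[14,22]} hit by 20.
Points: 3, 5, 8, 20 (4 total).

4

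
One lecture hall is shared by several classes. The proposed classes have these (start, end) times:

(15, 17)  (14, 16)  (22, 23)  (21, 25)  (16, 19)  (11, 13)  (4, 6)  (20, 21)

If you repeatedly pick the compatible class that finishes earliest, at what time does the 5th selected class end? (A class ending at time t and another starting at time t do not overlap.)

21

Order by finish time; keep every interval that doesn't clash with the previous kept one.
By end time: (4,6), (11,13), (14,16), (15,17), (16,19), (20,21), (22,23), (21,25).
Pick (4,6); next start ≥ 6 → (11,13); next start ≥ 13 → (14,16); next start ≥ 16 → (16,19); next start ≥ 19 → (20,21); next start ≥ 21 → (22,23).
Selected: (4,6) (11,13) (14,16) (16,19) (20,21) (22,23)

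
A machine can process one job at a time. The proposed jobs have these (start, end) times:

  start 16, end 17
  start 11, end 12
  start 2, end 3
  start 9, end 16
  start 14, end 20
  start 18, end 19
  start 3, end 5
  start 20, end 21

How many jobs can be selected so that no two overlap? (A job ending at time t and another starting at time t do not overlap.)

6

Order by finish time; keep every interval that doesn't clash with the previous kept one.
Sorted by end: (2,3)  (3,5)  (11,12)  (9,16)  (16,17)  (18,19)  (14,20)  (20,21)
take (2,3); take (3,5); take (11,12); take (16,17); take (18,19); skip (14,20); take (20,21).
Selected 6 jobs.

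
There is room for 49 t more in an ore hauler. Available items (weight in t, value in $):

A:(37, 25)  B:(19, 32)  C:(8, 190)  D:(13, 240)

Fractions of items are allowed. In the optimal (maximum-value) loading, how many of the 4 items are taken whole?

Greedy by value/weight ratio, highest first.
Ratios (sorted): C 23.75, D 18.46, B 1.68, A 0.68
take C (8 @ 190); take D (13 @ 240); take B (19 @ 32); take 9/37 of A → 6.08. Capacity used 49/49.
3 item(s) taken whole; one partial (take 9/37 of A).

3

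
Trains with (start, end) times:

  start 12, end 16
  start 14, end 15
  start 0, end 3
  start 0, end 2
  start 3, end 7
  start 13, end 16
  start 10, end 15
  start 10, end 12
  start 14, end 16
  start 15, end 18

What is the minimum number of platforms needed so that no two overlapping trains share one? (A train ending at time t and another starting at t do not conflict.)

5

Count concurrent intervals with a sweep; the peak is the room count.
starts: [0, 0, 3, 10, 10, 12, 13, 14, 14, 15]
ends:   [2, 3, 7, 12, 15, 15, 16, 16, 16, 18]
s0→1 s0→2 e2→1 e3→0 s3→1 e7→0 s10→1 s10→2 e12→1 s12→2 s13→3 s14→4 s14→5  — peak 5.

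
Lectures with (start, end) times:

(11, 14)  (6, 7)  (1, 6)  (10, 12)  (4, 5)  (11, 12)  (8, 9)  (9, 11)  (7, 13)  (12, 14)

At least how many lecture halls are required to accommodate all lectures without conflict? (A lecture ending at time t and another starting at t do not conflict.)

4

The answer is the maximum number of intervals overlapping at any instant.
Events (time:±→running): 1:+→1 4:+→2 5:-→1 6:-→0 6:+→1 7:-→0 7:+→1 8:+→2 9:-→1 9:+→2 10:+→3 11:-→2 11:+→3 11:+→4 … peak 4.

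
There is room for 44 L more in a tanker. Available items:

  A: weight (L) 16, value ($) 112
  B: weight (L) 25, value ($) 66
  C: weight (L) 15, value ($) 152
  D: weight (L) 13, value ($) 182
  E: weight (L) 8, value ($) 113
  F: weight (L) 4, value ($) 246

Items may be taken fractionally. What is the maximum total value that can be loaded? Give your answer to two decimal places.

Greedy by value/weight ratio, highest first.
Ratios (sorted): F 61.50, E 14.12, D 14.00, C 10.13, A 7.00, B 2.64
take F (4 @ 246); take E (8 @ 113); take D (13 @ 182); take C (15 @ 152); take 4/16 of A → 28.00. Capacity used 44/44.
Total value = 721.00

721.00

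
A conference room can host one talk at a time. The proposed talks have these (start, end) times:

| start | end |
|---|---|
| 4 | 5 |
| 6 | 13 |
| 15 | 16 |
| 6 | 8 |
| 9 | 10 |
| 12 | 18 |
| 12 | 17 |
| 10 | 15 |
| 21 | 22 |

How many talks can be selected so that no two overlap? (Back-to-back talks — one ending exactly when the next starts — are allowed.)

6

Order by finish time; keep every interval that doesn't clash with the previous kept one.
By end time: (4,5), (6,8), (9,10), (6,13), (10,15), (15,16), (12,17), (12,18), (21,22).
Pick (4,5); next start ≥ 5 → (6,8); next start ≥ 8 → (9,10); next start ≥ 10 → (10,15); next start ≥ 15 → (15,16); next start ≥ 16 → (21,22).
Selected 6 talks.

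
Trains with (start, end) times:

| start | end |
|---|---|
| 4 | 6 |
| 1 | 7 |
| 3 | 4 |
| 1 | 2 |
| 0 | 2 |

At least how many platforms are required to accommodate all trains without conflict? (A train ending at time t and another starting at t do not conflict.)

The answer is the maximum number of intervals overlapping at any instant.
starts: [0, 1, 1, 3, 4]
ends:   [2, 2, 4, 6, 7]
s0→1 s1→2 s1→3  — peak 3.

3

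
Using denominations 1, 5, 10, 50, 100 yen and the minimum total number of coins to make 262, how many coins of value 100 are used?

2

262 − 2×100→62 − 1×50→12 − 1×10→2 − 2×1→0
Count of 100: 2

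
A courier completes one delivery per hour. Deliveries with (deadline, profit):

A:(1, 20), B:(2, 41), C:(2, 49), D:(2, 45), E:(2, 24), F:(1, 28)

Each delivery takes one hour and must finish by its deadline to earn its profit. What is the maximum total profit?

Profit order: C=49 D=45 B=41 F=28 E=24 A=20
Assign: C→slot 2, D→slot 1, B skipped, F skipped, E skipped, A skipped.
Slots: [1:D] [2:C]
Profit = 45 + 49 = 94

94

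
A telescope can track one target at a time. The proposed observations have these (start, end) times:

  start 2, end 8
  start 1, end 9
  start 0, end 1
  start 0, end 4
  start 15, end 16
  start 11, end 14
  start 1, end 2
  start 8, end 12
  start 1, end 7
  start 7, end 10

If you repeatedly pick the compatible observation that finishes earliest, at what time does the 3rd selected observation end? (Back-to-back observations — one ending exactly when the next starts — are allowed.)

8

By end time: (0,1), (1,2), (0,4), (1,7), (2,8), (1,9), (7,10), (8,12), (11,14), (15,16).
Pick (0,1); next start ≥ 1 → (1,2); next start ≥ 2 → (2,8); next start ≥ 8 → (8,12); next start ≥ 12 → (15,16).
Selected: (0,1) (1,2) (2,8) (8,12) (15,16)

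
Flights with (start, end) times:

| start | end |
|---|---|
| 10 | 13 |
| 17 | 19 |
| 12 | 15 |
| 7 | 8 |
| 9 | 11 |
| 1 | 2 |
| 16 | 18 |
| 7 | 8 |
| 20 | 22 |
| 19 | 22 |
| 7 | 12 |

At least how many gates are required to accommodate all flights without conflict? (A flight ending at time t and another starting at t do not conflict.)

starts: [1, 7, 7, 7, 9, 10, 12, 16, 17, 19, 20]
ends:   [2, 8, 8, 11, 12, 13, 15, 18, 19, 22, 22]
s1→1 e2→0 s7→1 s7→2 s7→3  — peak 3.

3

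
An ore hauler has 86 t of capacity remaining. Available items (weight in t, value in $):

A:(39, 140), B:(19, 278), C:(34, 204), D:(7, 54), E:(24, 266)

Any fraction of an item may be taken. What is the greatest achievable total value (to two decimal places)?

809.18

Sort by value per unit weight and fill in that order.
Ratios (sorted): B 14.63, E 11.08, D 7.71, C 6.00, A 3.59
take B (19 @ 278); take E (24 @ 266); take D (7 @ 54); take C (34 @ 204); take 2/39 of A → 7.18. Capacity used 86/86.
Total value = 809.18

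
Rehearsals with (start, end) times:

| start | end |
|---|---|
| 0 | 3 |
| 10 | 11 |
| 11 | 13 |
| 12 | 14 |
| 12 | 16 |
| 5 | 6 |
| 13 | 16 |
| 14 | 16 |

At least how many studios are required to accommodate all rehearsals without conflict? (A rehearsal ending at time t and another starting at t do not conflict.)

Events (time:±→running): 0:+→1 3:-→0 5:+→1 6:-→0 10:+→1 11:-→0 11:+→1 12:+→2 12:+→3 … peak 3.

3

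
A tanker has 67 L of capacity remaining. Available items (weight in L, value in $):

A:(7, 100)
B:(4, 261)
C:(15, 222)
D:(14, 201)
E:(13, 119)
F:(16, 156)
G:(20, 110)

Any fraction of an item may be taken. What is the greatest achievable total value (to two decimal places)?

Sort by value per unit weight and fill in that order.
Ratios (sorted): B 65.25, C 14.80, D 14.36, A 14.29, F 9.75, E 9.15, G 5.50
take B (4 @ 261); take C (15 @ 222); take D (14 @ 201); take A (7 @ 100); take F (16 @ 156); take 11/13 of E → 100.69. Capacity used 67/67.
Total value = 1040.69

1040.69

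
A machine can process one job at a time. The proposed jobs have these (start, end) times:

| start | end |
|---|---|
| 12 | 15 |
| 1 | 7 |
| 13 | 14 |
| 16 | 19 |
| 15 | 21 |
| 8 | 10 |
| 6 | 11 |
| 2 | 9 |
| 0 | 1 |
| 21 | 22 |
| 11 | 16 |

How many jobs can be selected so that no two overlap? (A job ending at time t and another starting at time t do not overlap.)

Sorted by end: (0,1)  (1,7)  (2,9)  (8,10)  (6,11)  (13,14)  (12,15)  (11,16)  (16,19)  (15,21)  (21,22)
take (0,1); take (1,7); take (8,10); skip (6,11); take (13,14); skip (12,15); take (16,19); skip (15,21); take (21,22).
Selected 6 jobs.

6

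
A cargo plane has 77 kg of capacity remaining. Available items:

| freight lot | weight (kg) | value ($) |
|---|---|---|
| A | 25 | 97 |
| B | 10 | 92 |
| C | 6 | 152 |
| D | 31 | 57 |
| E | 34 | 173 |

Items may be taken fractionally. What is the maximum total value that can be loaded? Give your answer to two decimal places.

Ratios (sorted): C 25.33, B 9.20, E 5.09, A 3.88, D 1.84
take C (6 @ 152); take B (10 @ 92); take E (34 @ 173); take A (25 @ 97); take 2/31 of D → 3.68. Capacity used 77/77.
Total value = 517.68

517.68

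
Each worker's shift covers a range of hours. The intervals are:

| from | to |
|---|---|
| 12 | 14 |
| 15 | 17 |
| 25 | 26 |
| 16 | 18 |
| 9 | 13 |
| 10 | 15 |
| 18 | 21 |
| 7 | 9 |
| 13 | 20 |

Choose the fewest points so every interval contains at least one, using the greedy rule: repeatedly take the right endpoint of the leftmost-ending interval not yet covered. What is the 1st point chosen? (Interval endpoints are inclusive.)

By right end: [7,9]  [9,13]  [12,14]  [10,15]  [15,17]  [16,18]  [13,20]  [18,21]  [25,26]
[7,9] uncovered → point at 9; [12,14] uncovered → point at 14; [15,17] uncovered → point at 17; [18,21] uncovered → point at 21; [25,26] uncovered → point at 26.
Points: 9, 14, 17, 21, 26 (5 total).

9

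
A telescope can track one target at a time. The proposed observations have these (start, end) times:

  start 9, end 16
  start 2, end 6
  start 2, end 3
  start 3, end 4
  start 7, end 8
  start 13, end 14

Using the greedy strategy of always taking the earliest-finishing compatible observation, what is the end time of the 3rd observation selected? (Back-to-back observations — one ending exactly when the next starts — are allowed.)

Greedy by earliest finish: after sorting by end time, pick each interval compatible with the last pick.
By end time: (2,3), (3,4), (2,6), (7,8), (13,14), (9,16).
Pick (2,3); next start ≥ 3 → (3,4); next start ≥ 4 → (7,8); next start ≥ 8 → (13,14).
Selected: (2,3) (3,4) (7,8) (13,14)

8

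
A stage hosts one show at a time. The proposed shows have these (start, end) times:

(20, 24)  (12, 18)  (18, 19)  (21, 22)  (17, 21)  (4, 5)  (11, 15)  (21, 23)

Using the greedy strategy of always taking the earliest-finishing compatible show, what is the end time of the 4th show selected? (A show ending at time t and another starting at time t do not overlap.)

Sort by end time and greedily take each interval whose start is ≥ the last chosen end.
By end time: (4,5), (11,15), (12,18), (18,19), (17,21), (21,22), (21,23), (20,24).
Pick (4,5); next start ≥ 5 → (11,15); next start ≥ 15 → (18,19); next start ≥ 19 → (21,22).
Selected: (4,5) (11,15) (18,19) (21,22)

22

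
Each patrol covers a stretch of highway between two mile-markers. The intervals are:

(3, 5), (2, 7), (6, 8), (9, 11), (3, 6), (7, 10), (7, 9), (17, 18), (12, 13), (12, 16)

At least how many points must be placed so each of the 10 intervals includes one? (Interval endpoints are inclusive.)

Process intervals by earliest right end; each time one isn't hit yet, stab at its right endpoint.
Sorted: [3,5] [3,6] [2,7] [6,8] [7,9] [7,10] [9,11] [12,13] [12,16] [17,18]
{[3,5],[3,6],[2,7]} hit by 5; {[6,8],[7,9],[7,10]} hit by 8; {[9,11]} hit by 11; {[12,13],[12,16]} hit by 13; {[17,18]} hit by 18.
Points: 5, 8, 11, 13, 18 (5 total).

5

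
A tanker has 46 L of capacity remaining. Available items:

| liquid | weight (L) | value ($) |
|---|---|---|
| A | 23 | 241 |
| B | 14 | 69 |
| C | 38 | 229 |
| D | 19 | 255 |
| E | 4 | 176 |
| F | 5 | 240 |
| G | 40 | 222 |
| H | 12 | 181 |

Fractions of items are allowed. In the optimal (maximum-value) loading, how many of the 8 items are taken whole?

4

Order: F (240/5=48.00) > E (176/4=44.00) > H (181/12=15.08) > D (255/19=13.42) > A (241/23=10.48) > C (229/38=6.03) > G (222/40=5.55) > B (69/14=4.93)
Fill: take F (5 @ 240) → take E (4 @ 176) → take H (12 @ 181) → take D (19 @ 255) → take 6/23 of A → 62.87; 46/46 used.
4 item(s) taken whole; one partial (take 6/23 of A).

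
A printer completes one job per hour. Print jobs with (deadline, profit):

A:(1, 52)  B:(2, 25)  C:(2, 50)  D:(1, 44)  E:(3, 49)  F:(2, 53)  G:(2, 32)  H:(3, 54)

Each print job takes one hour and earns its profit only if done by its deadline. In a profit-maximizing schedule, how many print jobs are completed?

3

Take jobs in profit order; each goes to the latest open slot no later than its deadline.
Profit order: H=54 F=53 A=52 C=50 E=49 D=44 G=32 B=25
Assign: H→slot 3, F→slot 2, A→slot 1, C skipped, E skipped, D skipped, G skipped, B skipped.
Slots: [1:A] [2:F] [3:H]
3 of 8 scheduled.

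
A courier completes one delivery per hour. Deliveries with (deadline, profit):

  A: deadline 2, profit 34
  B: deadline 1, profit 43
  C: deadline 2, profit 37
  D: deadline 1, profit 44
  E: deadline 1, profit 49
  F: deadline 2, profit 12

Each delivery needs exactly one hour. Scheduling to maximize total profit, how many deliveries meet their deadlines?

Sort by profit descending; place each in the latest free slot ≤ its deadline.
Profit order: E=49 D=44 B=43 C=37 A=34 F=12
Assign: E→slot 1, D skipped, B skipped, C→slot 2, A skipped, F skipped.
Slots: [1:E] [2:C]
2 of 6 scheduled.

2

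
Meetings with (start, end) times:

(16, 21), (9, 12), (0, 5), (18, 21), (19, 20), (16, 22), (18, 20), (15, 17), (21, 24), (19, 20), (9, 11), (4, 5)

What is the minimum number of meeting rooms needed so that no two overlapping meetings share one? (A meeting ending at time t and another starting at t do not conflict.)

Events (time:±→running): 0:+→1 4:+→2 5:-→1 5:-→0 9:+→1 9:+→2 11:-→1 12:-→0 15:+→1 16:+→2 16:+→3 17:-→2 18:+→3 18:+→4 19:+→5 19:+→6 … peak 6.

6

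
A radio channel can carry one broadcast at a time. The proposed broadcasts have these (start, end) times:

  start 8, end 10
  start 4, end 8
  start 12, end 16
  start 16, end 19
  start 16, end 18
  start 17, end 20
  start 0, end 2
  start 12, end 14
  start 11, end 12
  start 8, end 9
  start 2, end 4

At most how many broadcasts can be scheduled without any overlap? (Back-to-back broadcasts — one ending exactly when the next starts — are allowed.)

7

By end time: (0,2), (2,4), (4,8), (8,9), (8,10), (11,12), (12,14), (12,16), (16,18), (16,19), (17,20).
Pick (0,2); next start ≥ 2 → (2,4); next start ≥ 4 → (4,8); next start ≥ 8 → (8,9); next start ≥ 9 → (11,12); next start ≥ 12 → (12,14); next start ≥ 14 → (16,18).
Selected 7 broadcasts.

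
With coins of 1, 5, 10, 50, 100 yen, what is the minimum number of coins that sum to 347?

10

Greedy: take as many of the largest coin as possible, then repeat with the remainder.
347 = 3×100 + 4×10 + 1×5 + 2×1
Total coins = 3 + 4 + 1 + 2 = 10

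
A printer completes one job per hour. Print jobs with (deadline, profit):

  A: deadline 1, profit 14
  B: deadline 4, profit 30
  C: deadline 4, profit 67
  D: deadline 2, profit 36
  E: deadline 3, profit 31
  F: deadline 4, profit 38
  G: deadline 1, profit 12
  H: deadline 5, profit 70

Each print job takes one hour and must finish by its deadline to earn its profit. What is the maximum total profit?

Sort by profit descending; place each in the latest free slot ≤ its deadline.
Profit order: H=70 C=67 F=38 D=36 E=31 B=30 A=14 G=12
Assign: H→slot 5, C→slot 4, F→slot 3, D→slot 2, E→slot 1, B skipped, A skipped, G skipped.
Slots: [1:E] [2:D] [3:F] [4:C] [5:H]
Profit = 31 + 36 + 38 + 67 + 70 = 242

242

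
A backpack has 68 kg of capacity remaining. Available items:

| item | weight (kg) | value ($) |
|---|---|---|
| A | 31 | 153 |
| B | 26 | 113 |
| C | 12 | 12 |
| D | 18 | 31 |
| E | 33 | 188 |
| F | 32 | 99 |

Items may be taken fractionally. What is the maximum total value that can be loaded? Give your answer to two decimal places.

358.38

Order: E (188/33=5.70) > A (153/31=4.94) > B (113/26=4.35) > F (99/32=3.09) > D (31/18=1.72) > C (12/12=1.00)
Fill: take E (33 @ 188) → take A (31 @ 153) → take 4/26 of B → 17.38; 68/68 used.
Total value = 358.38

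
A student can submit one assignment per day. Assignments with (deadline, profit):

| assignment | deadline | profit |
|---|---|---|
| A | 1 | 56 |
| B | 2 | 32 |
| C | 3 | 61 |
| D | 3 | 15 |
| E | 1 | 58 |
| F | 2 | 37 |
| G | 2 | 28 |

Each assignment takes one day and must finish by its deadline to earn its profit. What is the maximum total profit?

156

Sort by profit descending; place each in the latest free slot ≤ its deadline.
By profit: C(d3,61), E(d1,58), A(d1,56), F(d2,37), B(d2,32), G(d2,28), D(d3,15)
C→slot 3; E→slot 1; A skipped; F→slot 2; B skipped; G skipped; D skipped.
Profit = 58 + 37 + 61 = 156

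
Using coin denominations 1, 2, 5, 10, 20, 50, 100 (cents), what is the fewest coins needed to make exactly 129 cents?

5

129 − 1×100→29 − 1×20→9 − 1×5→4 − 2×2→0
Total coins = 1 + 1 + 1 + 2 = 5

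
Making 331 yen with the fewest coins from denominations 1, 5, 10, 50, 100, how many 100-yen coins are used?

Greedy: take as many of the largest coin as possible, then repeat with the remainder.
331 − 3×100→31 − 3×10→1 − 1×1→0
Count of 100: 3

3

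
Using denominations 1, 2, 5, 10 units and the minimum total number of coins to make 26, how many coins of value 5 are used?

1

26 = 2×10 + 1×5 + 1×1
Count of 5: 1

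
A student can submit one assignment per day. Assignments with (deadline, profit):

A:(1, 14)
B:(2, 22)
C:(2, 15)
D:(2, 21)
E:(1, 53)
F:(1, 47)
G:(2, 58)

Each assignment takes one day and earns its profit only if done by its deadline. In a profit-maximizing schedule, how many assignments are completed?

Sort by profit descending; place each in the latest free slot ≤ its deadline.
Profit order: G=58 E=53 F=47 B=22 D=21 C=15 A=14
Assign: G→slot 2, E→slot 1, F skipped, B skipped, D skipped, C skipped, A skipped.
Slots: [1:E] [2:G]
2 of 7 scheduled.

2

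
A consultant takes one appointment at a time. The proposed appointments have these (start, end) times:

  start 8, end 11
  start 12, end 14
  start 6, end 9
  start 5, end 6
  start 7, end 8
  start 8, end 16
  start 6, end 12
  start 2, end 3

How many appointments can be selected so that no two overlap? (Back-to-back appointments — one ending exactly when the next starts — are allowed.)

Order by finish time; keep every interval that doesn't clash with the previous kept one.
By end time: (2,3), (5,6), (7,8), (6,9), (8,11), (6,12), (12,14), (8,16).
Pick (2,3); next start ≥ 3 → (5,6); next start ≥ 6 → (7,8); next start ≥ 8 → (8,11); next start ≥ 11 → (12,14).
Selected 5 appointments.

5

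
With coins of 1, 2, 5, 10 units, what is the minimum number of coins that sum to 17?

3

17 − 1×10→7 − 1×5→2 − 1×2→0
Total coins = 1 + 1 + 1 = 3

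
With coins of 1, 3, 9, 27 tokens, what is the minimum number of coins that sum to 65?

Greedy: take as many of the largest coin as possible, then repeat with the remainder.
65 = 2×27 + 1×9 + 2×1
Total coins = 2 + 1 + 2 = 5

5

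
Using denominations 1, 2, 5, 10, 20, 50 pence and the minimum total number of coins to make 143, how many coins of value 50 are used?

143 = 2×50 + 2×20 + 1×2 + 1×1
Count of 50: 2

2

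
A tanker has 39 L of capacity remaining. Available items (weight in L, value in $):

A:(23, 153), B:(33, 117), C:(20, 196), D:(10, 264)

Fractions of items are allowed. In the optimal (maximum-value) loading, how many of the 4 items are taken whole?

2

Ratios (sorted): D 26.40, C 9.80, A 6.65, B 3.55
take D (10 @ 264); take C (20 @ 196); take 9/23 of A → 59.87. Capacity used 39/39.
2 item(s) taken whole; one partial (take 9/23 of A).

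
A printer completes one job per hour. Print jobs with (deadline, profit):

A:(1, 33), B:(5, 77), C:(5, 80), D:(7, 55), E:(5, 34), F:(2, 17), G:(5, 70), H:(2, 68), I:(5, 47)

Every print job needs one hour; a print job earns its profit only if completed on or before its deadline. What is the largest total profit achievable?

Profit order: C=80 B=77 G=70 H=68 D=55 I=47 E=34 A=33 F=17
Assign: C→slot 5, B→slot 4, G→slot 3, H→slot 2, D→slot 7, I→slot 1, E skipped, A skipped, F skipped.
Slots: [1:I] [2:H] [3:G] [4:B] [5:C] [7:D]
Profit = 47 + 68 + 70 + 77 + 80 + 55 = 397

397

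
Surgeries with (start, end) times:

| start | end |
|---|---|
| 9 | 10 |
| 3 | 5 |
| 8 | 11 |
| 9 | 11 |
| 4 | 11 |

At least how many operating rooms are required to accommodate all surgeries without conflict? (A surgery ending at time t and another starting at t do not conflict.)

The answer is the maximum number of intervals overlapping at any instant.
starts: [3, 4, 8, 9, 9]
ends:   [5, 10, 11, 11, 11]
s3→1 s4→2 e5→1 s8→2 s9→3 s9→4  — peak 4.

4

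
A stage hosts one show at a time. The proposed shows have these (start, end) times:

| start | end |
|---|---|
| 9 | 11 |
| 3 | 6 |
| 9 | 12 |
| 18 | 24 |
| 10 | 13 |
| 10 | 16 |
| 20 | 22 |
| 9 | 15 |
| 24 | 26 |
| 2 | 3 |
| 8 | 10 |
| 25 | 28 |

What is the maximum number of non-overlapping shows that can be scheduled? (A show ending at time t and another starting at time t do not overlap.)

6

Sort by end time and greedily take each interval whose start is ≥ the last chosen end.
By end time: (2,3), (3,6), (8,10), (9,11), (9,12), (10,13), (9,15), (10,16), (20,22), (18,24), (24,26), (25,28).
Pick (2,3); next start ≥ 3 → (3,6); next start ≥ 6 → (8,10); next start ≥ 10 → (10,13); next start ≥ 13 → (20,22); next start ≥ 22 → (24,26).
Selected 6 shows.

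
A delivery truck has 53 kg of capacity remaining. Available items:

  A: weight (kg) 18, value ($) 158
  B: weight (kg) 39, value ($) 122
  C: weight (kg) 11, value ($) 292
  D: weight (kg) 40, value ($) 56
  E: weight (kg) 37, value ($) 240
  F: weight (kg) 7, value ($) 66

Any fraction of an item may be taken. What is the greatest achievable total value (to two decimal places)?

626.27

Order: C (292/11=26.55) > F (66/7=9.43) > A (158/18=8.78) > E (240/37=6.49) > B (122/39=3.13) > D (56/40=1.40)
Fill: take C (11 @ 292) → take F (7 @ 66) → take A (18 @ 158) → take 17/37 of E → 110.27; 53/53 used.
Total value = 626.27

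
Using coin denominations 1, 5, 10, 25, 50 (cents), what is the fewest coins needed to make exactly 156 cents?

5

Greedy: take as many of the largest coin as possible, then repeat with the remainder.
156 = 3×50 + 1×5 + 1×1
Total coins = 3 + 1 + 1 = 5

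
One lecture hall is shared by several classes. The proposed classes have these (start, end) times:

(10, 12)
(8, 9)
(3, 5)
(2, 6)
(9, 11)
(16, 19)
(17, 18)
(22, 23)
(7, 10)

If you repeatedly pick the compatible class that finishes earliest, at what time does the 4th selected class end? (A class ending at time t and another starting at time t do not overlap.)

Greedy by earliest finish: after sorting by end time, pick each interval compatible with the last pick.
Sorted by end: (3,5)  (2,6)  (8,9)  (7,10)  (9,11)  (10,12)  (17,18)  (16,19)  (22,23)
take (3,5); skip (2,6); take (8,9); take (9,11); take (17,18); take (22,23).
Selected: (3,5) (8,9) (9,11) (17,18) (22,23)

18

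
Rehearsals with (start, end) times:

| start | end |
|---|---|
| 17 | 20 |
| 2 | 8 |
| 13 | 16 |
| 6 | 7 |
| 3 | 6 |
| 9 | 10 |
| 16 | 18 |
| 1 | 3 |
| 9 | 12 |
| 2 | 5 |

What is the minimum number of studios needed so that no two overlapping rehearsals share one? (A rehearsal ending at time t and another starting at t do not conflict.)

3

Events (time:±→running): 1:+→1 2:+→2 2:+→3 … peak 3.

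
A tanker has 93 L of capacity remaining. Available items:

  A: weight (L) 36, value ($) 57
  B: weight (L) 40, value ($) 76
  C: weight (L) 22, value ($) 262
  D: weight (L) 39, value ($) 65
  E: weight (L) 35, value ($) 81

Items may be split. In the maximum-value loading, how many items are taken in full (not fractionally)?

Ratios (sorted): C 11.91, E 2.31, B 1.90, D 1.67, A 1.58
take C (22 @ 262); take E (35 @ 81); take 36/40 of B → 68.40. Capacity used 93/93.
2 item(s) taken whole; one partial (take 36/40 of B).

2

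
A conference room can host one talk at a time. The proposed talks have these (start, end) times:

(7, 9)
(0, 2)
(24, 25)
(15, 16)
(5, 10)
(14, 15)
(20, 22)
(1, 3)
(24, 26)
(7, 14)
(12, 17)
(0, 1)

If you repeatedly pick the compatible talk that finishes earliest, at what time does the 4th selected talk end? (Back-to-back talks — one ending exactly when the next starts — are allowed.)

By end time: (0,1), (0,2), (1,3), (7,9), (5,10), (7,14), (14,15), (15,16), (12,17), (20,22), (24,25), (24,26).
Pick (0,1); next start ≥ 1 → (1,3); next start ≥ 3 → (7,9); next start ≥ 9 → (14,15); next start ≥ 15 → (15,16); next start ≥ 16 → (20,22); next start ≥ 22 → (24,25).
Selected: (0,1) (1,3) (7,9) (14,15) (15,16) (20,22) (24,25)

15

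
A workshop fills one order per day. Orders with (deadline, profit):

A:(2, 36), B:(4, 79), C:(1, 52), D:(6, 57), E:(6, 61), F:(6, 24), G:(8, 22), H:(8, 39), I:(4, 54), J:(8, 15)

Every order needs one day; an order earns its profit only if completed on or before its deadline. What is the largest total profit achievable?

400

By profit: B(d4,79), E(d6,61), D(d6,57), I(d4,54), C(d1,52), H(d8,39), A(d2,36), F(d6,24), G(d8,22), J(d8,15)
B→slot 4; E→slot 6; D→slot 5; I→slot 3; C→slot 1; H→slot 8; A→slot 2; F skipped; G→slot 7; J skipped.
Profit = 52 + 36 + 54 + 79 + 57 + 61 + 22 + 39 = 400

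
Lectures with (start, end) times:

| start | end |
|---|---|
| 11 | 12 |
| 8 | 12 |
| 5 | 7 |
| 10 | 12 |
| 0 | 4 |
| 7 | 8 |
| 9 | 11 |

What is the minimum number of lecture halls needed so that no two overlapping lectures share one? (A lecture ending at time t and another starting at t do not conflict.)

starts: [0, 5, 7, 8, 9, 10, 11]
ends:   [4, 7, 8, 11, 12, 12, 12]
s0→1 e4→0 s5→1 e7→0 s7→1 e8→0 s8→1 s9→2 s10→3  — peak 3.

3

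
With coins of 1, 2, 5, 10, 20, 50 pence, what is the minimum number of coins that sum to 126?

5

Greedy: take as many of the largest coin as possible, then repeat with the remainder.
126 = 2×50 + 1×20 + 1×5 + 1×1
Total coins = 2 + 1 + 1 + 1 = 5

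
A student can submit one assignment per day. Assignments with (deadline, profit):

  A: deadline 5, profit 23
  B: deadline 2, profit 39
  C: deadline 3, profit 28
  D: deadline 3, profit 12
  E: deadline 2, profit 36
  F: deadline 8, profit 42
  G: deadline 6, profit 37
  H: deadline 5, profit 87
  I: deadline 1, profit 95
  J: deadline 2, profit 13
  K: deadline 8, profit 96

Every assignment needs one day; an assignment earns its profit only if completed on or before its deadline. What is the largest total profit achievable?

Sort by profit descending; place each in the latest free slot ≤ its deadline.
Profit order: K=96 I=95 H=87 F=42 B=39 G=37 E=36 C=28 A=23 J=13 D=12
Assign: K→slot 8, I→slot 1, H→slot 5, F→slot 7, B→slot 2, G→slot 6, E skipped, C→slot 3, A→slot 4, J skipped, D skipped.
Slots: [1:I] [2:B] [3:C] [4:A] [5:H] [6:G] [7:F] [8:K]
Profit = 95 + 39 + 28 + 23 + 87 + 37 + 42 + 96 = 447

447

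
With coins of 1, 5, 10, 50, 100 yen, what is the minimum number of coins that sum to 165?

Use the largest denomination that fits, subtract, and repeat.
165 − 1×100→65 − 1×50→15 − 1×10→5 − 1×5→0
Total coins = 1 + 1 + 1 + 1 = 4

4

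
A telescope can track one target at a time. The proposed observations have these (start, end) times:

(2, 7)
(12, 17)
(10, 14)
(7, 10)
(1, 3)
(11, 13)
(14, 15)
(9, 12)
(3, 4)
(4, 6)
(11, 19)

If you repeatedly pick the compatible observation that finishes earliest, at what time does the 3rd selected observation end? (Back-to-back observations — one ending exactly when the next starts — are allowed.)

Greedy by earliest finish: after sorting by end time, pick each interval compatible with the last pick.
Sorted by end: (1,3)  (3,4)  (4,6)  (2,7)  (7,10)  (9,12)  (11,13)  (10,14)  (14,15)  (12,17)  (11,19)
take (1,3); take (3,4); take (4,6); take (7,10); take (11,13); skip (10,14); take (14,15).
Selected: (1,3) (3,4) (4,6) (7,10) (11,13) (14,15)

6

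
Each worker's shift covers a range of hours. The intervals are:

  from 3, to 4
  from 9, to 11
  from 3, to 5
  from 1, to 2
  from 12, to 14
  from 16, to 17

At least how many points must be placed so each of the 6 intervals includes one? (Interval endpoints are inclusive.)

Sort by right endpoint; whenever an interval is uncovered, place a point at its right end.
Sorted: [1,2] [3,4] [3,5] [9,11] [12,14] [16,17]
{[1,2]} hit by 2; {[3,4],[3,5]} hit by 4; {[9,11]} hit by 11; {[12,14]} hit by 14; {[16,17]} hit by 17.
Points: 2, 4, 11, 14, 17 (5 total).

5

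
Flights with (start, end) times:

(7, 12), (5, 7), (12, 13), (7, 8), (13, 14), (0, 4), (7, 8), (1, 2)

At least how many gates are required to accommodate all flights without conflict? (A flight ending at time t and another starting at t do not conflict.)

3

Events (time:±→running): 0:+→1 1:+→2 2:-→1 4:-→0 5:+→1 7:-→0 7:+→1 7:+→2 7:+→3 … peak 3.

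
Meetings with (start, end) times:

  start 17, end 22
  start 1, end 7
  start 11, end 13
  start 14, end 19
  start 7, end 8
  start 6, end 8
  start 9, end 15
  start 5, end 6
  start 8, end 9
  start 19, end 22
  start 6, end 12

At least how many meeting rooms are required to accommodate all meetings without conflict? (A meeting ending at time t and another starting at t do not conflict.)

3

Events (time:±→running): 1:+→1 5:+→2 6:-→1 6:+→2 6:+→3 … peak 3.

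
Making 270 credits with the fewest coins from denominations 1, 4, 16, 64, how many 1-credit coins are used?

2

Greedy: take as many of the largest coin as possible, then repeat with the remainder.
270 = 4×64 + 3×4 + 2×1
Count of 1: 2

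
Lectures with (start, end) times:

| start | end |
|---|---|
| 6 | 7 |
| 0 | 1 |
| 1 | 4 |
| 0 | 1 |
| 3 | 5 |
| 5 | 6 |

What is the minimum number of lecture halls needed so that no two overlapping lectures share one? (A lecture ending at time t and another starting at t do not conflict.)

2

The answer is the maximum number of intervals overlapping at any instant.
Events (time:±→running): 0:+→1 0:+→2 … peak 2.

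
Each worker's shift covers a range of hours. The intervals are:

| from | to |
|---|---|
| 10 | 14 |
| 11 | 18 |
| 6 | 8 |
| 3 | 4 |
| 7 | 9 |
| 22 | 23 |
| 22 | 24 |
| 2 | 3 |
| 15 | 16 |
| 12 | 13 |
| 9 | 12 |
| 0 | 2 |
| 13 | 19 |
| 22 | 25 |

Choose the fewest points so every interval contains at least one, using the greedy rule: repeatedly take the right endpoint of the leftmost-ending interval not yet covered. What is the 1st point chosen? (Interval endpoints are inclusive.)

2

By right end: [0,2]  [2,3]  [3,4]  [6,8]  [7,9]  [9,12]  [12,13]  [10,14]  [15,16]  [11,18]  [13,19]  [22,23]  [22,24]  [22,25]
[0,2] uncovered → point at 2; [3,4] uncovered → point at 4; [6,8] uncovered → point at 8; [9,12] uncovered → point at 12; [15,16] uncovered → point at 16; [22,23] uncovered → point at 23.
Points: 2, 4, 8, 12, 16, 23 (6 total).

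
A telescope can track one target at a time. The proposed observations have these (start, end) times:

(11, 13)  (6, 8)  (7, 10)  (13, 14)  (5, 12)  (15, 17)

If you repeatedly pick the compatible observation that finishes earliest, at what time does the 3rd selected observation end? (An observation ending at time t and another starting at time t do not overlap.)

Sorted by end: (6,8)  (7,10)  (5,12)  (11,13)  (13,14)  (15,17)
take (6,8); skip (7,10); take (11,13); take (13,14); take (15,17).
Selected: (6,8) (11,13) (13,14) (15,17)

14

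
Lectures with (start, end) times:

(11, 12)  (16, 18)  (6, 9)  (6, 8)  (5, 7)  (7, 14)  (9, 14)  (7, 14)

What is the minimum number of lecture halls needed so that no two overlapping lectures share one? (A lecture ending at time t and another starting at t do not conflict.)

Count concurrent intervals with a sweep; the peak is the room count.
Events (time:±→running): 5:+→1 6:+→2 6:+→3 7:-→2 7:+→3 7:+→4 … peak 4.

4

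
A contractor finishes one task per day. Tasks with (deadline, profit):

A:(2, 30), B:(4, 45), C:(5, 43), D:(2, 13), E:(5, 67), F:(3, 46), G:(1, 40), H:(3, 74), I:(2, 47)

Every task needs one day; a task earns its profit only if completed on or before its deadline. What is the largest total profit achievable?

279

Sort by profit descending; place each in the latest free slot ≤ its deadline.
By profit: H(d3,74), E(d5,67), I(d2,47), F(d3,46), B(d4,45), C(d5,43), G(d1,40), A(d2,30), D(d2,13)
H→slot 3; E→slot 5; I→slot 2; F→slot 1; B→slot 4; C skipped; G skipped; A skipped; D skipped.
Profit = 46 + 47 + 74 + 45 + 67 = 279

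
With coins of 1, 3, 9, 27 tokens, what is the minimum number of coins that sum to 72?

Greedy: take as many of the largest coin as possible, then repeat with the remainder.
72 = 2×27 + 2×9
Total coins = 2 + 2 = 4

4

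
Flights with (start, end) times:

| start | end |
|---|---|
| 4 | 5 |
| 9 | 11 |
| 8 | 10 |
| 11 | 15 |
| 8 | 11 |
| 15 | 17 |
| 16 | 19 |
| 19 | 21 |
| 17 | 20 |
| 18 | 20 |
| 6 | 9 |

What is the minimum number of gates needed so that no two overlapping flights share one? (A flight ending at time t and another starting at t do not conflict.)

Events (time:±→running): 4:+→1 5:-→0 6:+→1 8:+→2 8:+→3 … peak 3.

3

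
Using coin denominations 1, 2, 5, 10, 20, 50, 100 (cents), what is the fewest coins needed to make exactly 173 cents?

5

173 − 1×100→73 − 1×50→23 − 1×20→3 − 1×2→1 − 1×1→0
Total coins = 1 + 1 + 1 + 1 + 1 = 5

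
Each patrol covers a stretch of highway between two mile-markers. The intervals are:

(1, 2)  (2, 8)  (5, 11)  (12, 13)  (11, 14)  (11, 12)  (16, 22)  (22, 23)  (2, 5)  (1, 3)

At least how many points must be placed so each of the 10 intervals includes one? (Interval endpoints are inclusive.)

4

By right end: [1,2]  [1,3]  [2,5]  [2,8]  [5,11]  [11,12]  [12,13]  [11,14]  [16,22]  [22,23]
[1,2] uncovered → point at 2; [5,11] uncovered → point at 11; [12,13] uncovered → point at 13; [16,22] uncovered → point at 22.
Points: 2, 11, 13, 22 (4 total).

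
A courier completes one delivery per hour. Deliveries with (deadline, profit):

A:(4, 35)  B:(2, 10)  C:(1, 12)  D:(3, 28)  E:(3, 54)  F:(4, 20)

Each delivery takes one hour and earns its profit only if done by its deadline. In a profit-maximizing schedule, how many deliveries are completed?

4

Sort by profit descending; place each in the latest free slot ≤ its deadline.
Profit order: E=54 A=35 D=28 F=20 C=12 B=10
Assign: E→slot 3, A→slot 4, D→slot 2, F→slot 1, C skipped, B skipped.
Slots: [1:F] [2:D] [3:E] [4:A]
4 of 6 scheduled.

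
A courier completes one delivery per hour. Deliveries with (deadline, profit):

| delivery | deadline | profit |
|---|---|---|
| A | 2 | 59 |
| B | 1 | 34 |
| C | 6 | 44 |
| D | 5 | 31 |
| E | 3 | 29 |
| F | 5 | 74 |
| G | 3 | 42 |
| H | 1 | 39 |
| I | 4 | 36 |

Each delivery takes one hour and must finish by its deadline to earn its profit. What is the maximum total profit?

Profit order: F=74 A=59 C=44 G=42 H=39 I=36 B=34 D=31 E=29
Assign: F→slot 5, A→slot 2, C→slot 6, G→slot 3, H→slot 1, I→slot 4, B skipped, D skipped, E skipped.
Slots: [1:H] [2:A] [3:G] [4:I] [5:F] [6:C]
Profit = 39 + 59 + 42 + 36 + 74 + 44 = 294

294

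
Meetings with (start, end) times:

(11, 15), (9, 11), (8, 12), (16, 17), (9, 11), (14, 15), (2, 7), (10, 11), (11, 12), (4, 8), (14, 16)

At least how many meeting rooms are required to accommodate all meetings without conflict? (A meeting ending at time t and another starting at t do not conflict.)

4

The answer is the maximum number of intervals overlapping at any instant.
Events (time:±→running): 2:+→1 4:+→2 7:-→1 8:-→0 8:+→1 9:+→2 9:+→3 10:+→4 … peak 4.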